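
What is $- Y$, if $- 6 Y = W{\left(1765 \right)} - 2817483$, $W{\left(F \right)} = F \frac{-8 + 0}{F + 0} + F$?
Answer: $- \frac{1407863}{3} \approx -4.6929 \cdot 10^{5}$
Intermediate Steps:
$W{\left(F \right)} = -8 + F$ ($W{\left(F \right)} = F \left(- \frac{8}{F}\right) + F = -8 + F$)
$Y = \frac{1407863}{3}$ ($Y = - \frac{\left(-8 + 1765\right) - 2817483}{6} = - \frac{1757 - 2817483}{6} = \left(- \frac{1}{6}\right) \left(-2815726\right) = \frac{1407863}{3} \approx 4.6929 \cdot 10^{5}$)
$- Y = \left(-1\right) \frac{1407863}{3} = - \frac{1407863}{3}$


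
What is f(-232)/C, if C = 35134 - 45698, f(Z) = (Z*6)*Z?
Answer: -80736/2641 ≈ -30.570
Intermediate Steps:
f(Z) = 6*Z² (f(Z) = (6*Z)*Z = 6*Z²)
C = -10564
f(-232)/C = (6*(-232)²)/(-10564) = (6*53824)*(-1/10564) = 322944*(-1/10564) = -80736/2641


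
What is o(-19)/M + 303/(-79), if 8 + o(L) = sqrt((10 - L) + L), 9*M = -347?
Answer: -99453/27413 - 9*sqrt(10)/347 ≈ -3.7100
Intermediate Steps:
M = -347/9 (M = (1/9)*(-347) = -347/9 ≈ -38.556)
o(L) = -8 + sqrt(10) (o(L) = -8 + sqrt((10 - L) + L) = -8 + sqrt(10))
o(-19)/M + 303/(-79) = (-8 + sqrt(10))/(-347/9) + 303/(-79) = (-8 + sqrt(10))*(-9/347) + 303*(-1/79) = (72/347 - 9*sqrt(10)/347) - 303/79 = -99453/27413 - 9*sqrt(10)/347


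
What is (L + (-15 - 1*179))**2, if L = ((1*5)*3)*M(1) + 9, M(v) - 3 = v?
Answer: 15625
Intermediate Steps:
M(v) = 3 + v
L = 69 (L = ((1*5)*3)*(3 + 1) + 9 = (5*3)*4 + 9 = 15*4 + 9 = 60 + 9 = 69)
(L + (-15 - 1*179))**2 = (69 + (-15 - 1*179))**2 = (69 + (-15 - 179))**2 = (69 - 194)**2 = (-125)**2 = 15625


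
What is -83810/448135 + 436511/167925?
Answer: 36308412547/15050613975 ≈ 2.4124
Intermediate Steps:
-83810/448135 + 436511/167925 = -83810*1/448135 + 436511*(1/167925) = -16762/89627 + 436511/167925 = 36308412547/15050613975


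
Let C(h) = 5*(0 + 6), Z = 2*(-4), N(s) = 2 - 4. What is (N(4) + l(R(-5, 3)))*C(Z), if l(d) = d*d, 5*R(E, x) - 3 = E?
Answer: -276/5 ≈ -55.200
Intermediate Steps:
R(E, x) = ⅗ + E/5
N(s) = -2
Z = -8
C(h) = 30 (C(h) = 5*6 = 30)
l(d) = d²
(N(4) + l(R(-5, 3)))*C(Z) = (-2 + (⅗ + (⅕)*(-5))²)*30 = (-2 + (⅗ - 1)²)*30 = (-2 + (-⅖)²)*30 = (-2 + 4/25)*30 = -46/25*30 = -276/5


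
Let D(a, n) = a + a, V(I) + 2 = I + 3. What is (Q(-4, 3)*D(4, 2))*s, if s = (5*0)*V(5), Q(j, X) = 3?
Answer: 0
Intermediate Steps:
V(I) = 1 + I (V(I) = -2 + (I + 3) = -2 + (3 + I) = 1 + I)
D(a, n) = 2*a
s = 0 (s = (5*0)*(1 + 5) = 0*6 = 0)
(Q(-4, 3)*D(4, 2))*s = (3*(2*4))*0 = (3*8)*0 = 24*0 = 0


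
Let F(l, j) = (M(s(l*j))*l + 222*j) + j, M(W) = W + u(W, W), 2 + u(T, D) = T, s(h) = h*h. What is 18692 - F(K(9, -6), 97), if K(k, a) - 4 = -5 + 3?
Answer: -153479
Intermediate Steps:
s(h) = h**2
K(k, a) = 2 (K(k, a) = 4 + (-5 + 3) = 4 - 2 = 2)
u(T, D) = -2 + T
M(W) = -2 + 2*W (M(W) = W + (-2 + W) = -2 + 2*W)
F(l, j) = 223*j + l*(-2 + 2*j**2*l**2) (F(l, j) = ((-2 + 2*(l*j)**2)*l + 222*j) + j = ((-2 + 2*(j*l)**2)*l + 222*j) + j = ((-2 + 2*(j**2*l**2))*l + 222*j) + j = ((-2 + 2*j**2*l**2)*l + 222*j) + j = (l*(-2 + 2*j**2*l**2) + 222*j) + j = (222*j + l*(-2 + 2*j**2*l**2)) + j = 223*j + l*(-2 + 2*j**2*l**2))
18692 - F(K(9, -6), 97) = 18692 - (223*97 + 2*2*(-1 + 97**2*2**2)) = 18692 - (21631 + 2*2*(-1 + 9409*4)) = 18692 - (21631 + 2*2*(-1 + 37636)) = 18692 - (21631 + 2*2*37635) = 18692 - (21631 + 150540) = 18692 - 1*172171 = 18692 - 172171 = -153479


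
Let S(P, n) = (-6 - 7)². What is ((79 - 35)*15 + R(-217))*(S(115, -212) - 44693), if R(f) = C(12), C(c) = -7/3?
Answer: -87845852/3 ≈ -2.9282e+7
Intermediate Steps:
C(c) = -7/3 (C(c) = -7*⅓ = -7/3)
R(f) = -7/3
S(P, n) = 169 (S(P, n) = (-13)² = 169)
((79 - 35)*15 + R(-217))*(S(115, -212) - 44693) = ((79 - 35)*15 - 7/3)*(169 - 44693) = (44*15 - 7/3)*(-44524) = (660 - 7/3)*(-44524) = (1973/3)*(-44524) = -87845852/3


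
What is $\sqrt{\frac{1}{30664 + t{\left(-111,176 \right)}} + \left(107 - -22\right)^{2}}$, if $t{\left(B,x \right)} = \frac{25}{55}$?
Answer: $\frac{2 \sqrt{473342269028930}}{337309} \approx 129.0$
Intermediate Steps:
$t{\left(B,x \right)} = \frac{5}{11}$ ($t{\left(B,x \right)} = 25 \cdot \frac{1}{55} = \frac{5}{11}$)
$\sqrt{\frac{1}{30664 + t{\left(-111,176 \right)}} + \left(107 - -22\right)^{2}} = \sqrt{\frac{1}{30664 + \frac{5}{11}} + \left(107 - -22\right)^{2}} = \sqrt{\frac{1}{\frac{337309}{11}} + \left(107 + \left(-3 + 25\right)\right)^{2}} = \sqrt{\frac{11}{337309} + \left(107 + 22\right)^{2}} = \sqrt{\frac{11}{337309} + 129^{2}} = \sqrt{\frac{11}{337309} + 16641} = \sqrt{\frac{5613159080}{337309}} = \frac{2 \sqrt{473342269028930}}{337309}$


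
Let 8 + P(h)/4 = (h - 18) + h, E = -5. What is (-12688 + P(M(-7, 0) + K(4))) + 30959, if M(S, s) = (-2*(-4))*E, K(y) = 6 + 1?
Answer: 17903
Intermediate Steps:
K(y) = 7
M(S, s) = -40 (M(S, s) = -2*(-4)*(-5) = 8*(-5) = -40)
P(h) = -104 + 8*h (P(h) = -32 + 4*((h - 18) + h) = -32 + 4*((-18 + h) + h) = -32 + 4*(-18 + 2*h) = -32 + (-72 + 8*h) = -104 + 8*h)
(-12688 + P(M(-7, 0) + K(4))) + 30959 = (-12688 + (-104 + 8*(-40 + 7))) + 30959 = (-12688 + (-104 + 8*(-33))) + 30959 = (-12688 + (-104 - 264)) + 30959 = (-12688 - 368) + 30959 = -13056 + 30959 = 17903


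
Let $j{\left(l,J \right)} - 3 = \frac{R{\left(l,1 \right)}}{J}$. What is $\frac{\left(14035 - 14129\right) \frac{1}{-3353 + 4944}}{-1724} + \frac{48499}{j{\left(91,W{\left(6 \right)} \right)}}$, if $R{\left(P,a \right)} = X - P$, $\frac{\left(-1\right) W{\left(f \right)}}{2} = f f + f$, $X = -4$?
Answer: $\frac{5587139523181}{475890374} \approx 11740.0$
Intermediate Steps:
$W{\left(f \right)} = - 2 f - 2 f^{2}$ ($W{\left(f \right)} = - 2 \left(f f + f\right) = - 2 \left(f^{2} + f\right) = - 2 \left(f + f^{2}\right) = - 2 f - 2 f^{2}$)
$R{\left(P,a \right)} = -4 - P$
$j{\left(l,J \right)} = 3 + \frac{-4 - l}{J}$
$\frac{\left(14035 - 14129\right) \frac{1}{-3353 + 4944}}{-1724} + \frac{48499}{j{\left(91,W{\left(6 \right)} \right)}} = \frac{\left(14035 - 14129\right) \frac{1}{-3353 + 4944}}{-1724} + \frac{48499}{\frac{1}{\left(-2\right) 6 \left(1 + 6\right)} \left(-4 - 91 + 3 \left(\left(-2\right) 6 \left(1 + 6\right)\right)\right)} = - \frac{94}{1591} \left(- \frac{1}{1724}\right) + \frac{48499}{\frac{1}{\left(-2\right) 6 \cdot 7} \left(-4 - 91 + 3 \left(\left(-2\right) 6 \cdot 7\right)\right)} = \left(-94\right) \frac{1}{1591} \left(- \frac{1}{1724}\right) + \frac{48499}{\frac{1}{-84} \left(-4 - 91 + 3 \left(-84\right)\right)} = \left(- \frac{94}{1591}\right) \left(- \frac{1}{1724}\right) + \frac{48499}{\left(- \frac{1}{84}\right) \left(-4 - 91 - 252\right)} = \frac{47}{1371442} + \frac{48499}{\left(- \frac{1}{84}\right) \left(-347\right)} = \frac{47}{1371442} + \frac{48499}{\frac{347}{84}} = \frac{47}{1371442} + 48499 \cdot \frac{84}{347} = \frac{47}{1371442} + \frac{4073916}{347} = \frac{5587139523181}{475890374}$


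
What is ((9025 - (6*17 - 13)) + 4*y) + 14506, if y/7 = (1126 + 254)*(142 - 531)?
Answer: -15007518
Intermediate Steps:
y = -3757740 (y = 7*((1126 + 254)*(142 - 531)) = 7*(1380*(-389)) = 7*(-536820) = -3757740)
((9025 - (6*17 - 13)) + 4*y) + 14506 = ((9025 - (6*17 - 13)) + 4*(-3757740)) + 14506 = ((9025 - (102 - 13)) - 15030960) + 14506 = ((9025 - 1*89) - 15030960) + 14506 = ((9025 - 89) - 15030960) + 14506 = (8936 - 15030960) + 14506 = -15022024 + 14506 = -15007518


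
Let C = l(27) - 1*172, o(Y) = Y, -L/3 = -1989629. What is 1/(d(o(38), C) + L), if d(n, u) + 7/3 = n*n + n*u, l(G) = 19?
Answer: 3/17893544 ≈ 1.6766e-7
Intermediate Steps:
L = 5968887 (L = -3*(-1989629) = 5968887)
C = -153 (C = 19 - 1*172 = 19 - 172 = -153)
d(n, u) = -7/3 + n² + n*u (d(n, u) = -7/3 + (n*n + n*u) = -7/3 + (n² + n*u) = -7/3 + n² + n*u)
1/(d(o(38), C) + L) = 1/((-7/3 + 38² + 38*(-153)) + 5968887) = 1/((-7/3 + 1444 - 5814) + 5968887) = 1/(-13117/3 + 5968887) = 1/(17893544/3) = 3/17893544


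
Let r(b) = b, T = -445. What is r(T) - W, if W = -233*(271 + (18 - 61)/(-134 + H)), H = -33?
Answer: 10480585/167 ≈ 62758.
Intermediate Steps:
W = -10554900/167 (W = -233*(271 + (18 - 61)/(-134 - 33)) = -233*(271 - 43/(-167)) = -233*(271 - 43*(-1/167)) = -233*(271 + 43/167) = -233*45300/167 = -10554900/167 ≈ -63203.)
r(T) - W = -445 - 1*(-10554900/167) = -445 + 10554900/167 = 10480585/167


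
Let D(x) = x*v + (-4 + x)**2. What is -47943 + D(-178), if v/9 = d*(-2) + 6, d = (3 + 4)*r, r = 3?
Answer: 42853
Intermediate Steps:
d = 21 (d = (3 + 4)*3 = 7*3 = 21)
v = -324 (v = 9*(21*(-2) + 6) = 9*(-42 + 6) = 9*(-36) = -324)
D(x) = (-4 + x)**2 - 324*x (D(x) = x*(-324) + (-4 + x)**2 = -324*x + (-4 + x)**2 = (-4 + x)**2 - 324*x)
-47943 + D(-178) = -47943 + ((-4 - 178)**2 - 324*(-178)) = -47943 + ((-182)**2 + 57672) = -47943 + (33124 + 57672) = -47943 + 90796 = 42853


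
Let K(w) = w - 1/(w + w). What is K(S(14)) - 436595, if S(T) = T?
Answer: -12224269/28 ≈ -4.3658e+5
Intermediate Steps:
K(w) = w - 1/(2*w)
K(S(14)) - 436595 = (14 - ½/14) - 436595 = (14 - ½*1/14) - 436595 = (14 - 1/28) - 436595 = 391/28 - 436595 = -12224269/28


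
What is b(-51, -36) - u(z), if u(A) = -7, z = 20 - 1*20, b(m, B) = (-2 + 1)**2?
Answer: 8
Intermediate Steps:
b(m, B) = 1 (b(m, B) = (-1)**2 = 1)
z = 0 (z = 20 - 20 = 0)
b(-51, -36) - u(z) = 1 - 1*(-7) = 1 + 7 = 8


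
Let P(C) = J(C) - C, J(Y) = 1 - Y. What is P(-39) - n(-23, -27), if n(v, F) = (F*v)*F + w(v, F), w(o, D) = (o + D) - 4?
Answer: 16900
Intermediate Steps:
w(o, D) = -4 + D + o (w(o, D) = (D + o) - 4 = -4 + D + o)
P(C) = 1 - 2*C (P(C) = (1 - C) - C = 1 - 2*C)
n(v, F) = -4 + F + v + v*F**2 (n(v, F) = (F*v)*F + (-4 + F + v) = v*F**2 + (-4 + F + v) = -4 + F + v + v*F**2)
P(-39) - n(-23, -27) = (1 - 2*(-39)) - (-4 - 27 - 23 - 23*(-27)**2) = (1 + 78) - (-4 - 27 - 23 - 23*729) = 79 - (-4 - 27 - 23 - 16767) = 79 - 1*(-16821) = 79 + 16821 = 16900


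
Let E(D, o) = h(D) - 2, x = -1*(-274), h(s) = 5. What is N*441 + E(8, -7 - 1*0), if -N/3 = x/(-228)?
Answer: 60531/38 ≈ 1592.9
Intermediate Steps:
x = 274
E(D, o) = 3 (E(D, o) = 5 - 2 = 3)
N = 137/38 (N = -822/(-228) = -822*(-1)/228 = -3*(-137/114) = 137/38 ≈ 3.6053)
N*441 + E(8, -7 - 1*0) = (137/38)*441 + 3 = 60417/38 + 3 = 60531/38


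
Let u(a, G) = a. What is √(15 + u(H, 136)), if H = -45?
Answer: I*√30 ≈ 5.4772*I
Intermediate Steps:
√(15 + u(H, 136)) = √(15 - 45) = √(-30) = I*√30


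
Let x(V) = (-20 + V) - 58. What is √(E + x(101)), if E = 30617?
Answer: 4*√1915 ≈ 175.04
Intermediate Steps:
x(V) = -78 + V
√(E + x(101)) = √(30617 + (-78 + 101)) = √(30617 + 23) = √30640 = 4*√1915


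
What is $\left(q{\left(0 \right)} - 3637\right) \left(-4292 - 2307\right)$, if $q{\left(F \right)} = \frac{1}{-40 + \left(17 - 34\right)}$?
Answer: $\frac{1368038690}{57} \approx 2.4001 \cdot 10^{7}$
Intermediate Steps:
$q{\left(F \right)} = - \frac{1}{57}$ ($q{\left(F \right)} = \frac{1}{-40 + \left(17 - 34\right)} = \frac{1}{-40 - 17} = \frac{1}{-57} = - \frac{1}{57}$)
$\left(q{\left(0 \right)} - 3637\right) \left(-4292 - 2307\right) = \left(- \frac{1}{57} - 3637\right) \left(-4292 - 2307\right) = \left(- \frac{207310}{57}\right) \left(-6599\right) = \frac{1368038690}{57}$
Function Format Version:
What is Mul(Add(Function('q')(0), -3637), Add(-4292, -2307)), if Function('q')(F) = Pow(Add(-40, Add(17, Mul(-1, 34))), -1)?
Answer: Rational(1368038690, 57) ≈ 2.4001e+7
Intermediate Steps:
Function('q')(F) = Rational(-1, 57) (Function('q')(F) = Pow(Add(-40, Add(17, -34)), -1) = Pow(Add(-40, -17), -1) = Pow(-57, -1) = Rational(-1, 57))
Mul(Add(Function('q')(0), -3637), Add(-4292, -2307)) = Mul(Add(Rational(-1, 57), -3637), Add(-4292, -2307)) = Mul(Rational(-207310, 57), -6599) = Rational(1368038690, 57)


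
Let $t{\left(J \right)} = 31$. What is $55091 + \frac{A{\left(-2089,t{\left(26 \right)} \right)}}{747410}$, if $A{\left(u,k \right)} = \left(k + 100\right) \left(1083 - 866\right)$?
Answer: $\frac{1328244927}{24110} \approx 55091.0$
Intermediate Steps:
$A{\left(u,k \right)} = 21700 + 217 k$ ($A{\left(u,k \right)} = \left(100 + k\right) 217 = 21700 + 217 k$)
$55091 + \frac{A{\left(-2089,t{\left(26 \right)} \right)}}{747410} = 55091 + \frac{21700 + 217 \cdot 31}{747410} = 55091 + \left(21700 + 6727\right) \frac{1}{747410} = 55091 + 28427 \cdot \frac{1}{747410} = 55091 + \frac{917}{24110} = \frac{1328244927}{24110}$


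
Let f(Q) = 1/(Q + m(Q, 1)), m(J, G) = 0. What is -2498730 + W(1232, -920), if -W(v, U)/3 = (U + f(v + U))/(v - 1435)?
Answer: -52753474799/21112 ≈ -2.4987e+6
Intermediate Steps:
f(Q) = 1/Q (f(Q) = 1/(Q + 0) = 1/Q)
W(v, U) = -3*(U + 1/(U + v))/(-1435 + v) (W(v, U) = -3*(U + 1/(v + U))/(v - 1435) = -3*(U + 1/(U + v))/(-1435 + v))
-2498730 + W(1232, -920) = -2498730 + 3*(-1 - 1*(-920)*(-920 + 1232))/((-1435 + 1232)*(-920 + 1232)) = -2498730 + 3*(-1 - 1*(-920)*312)/(-203*312) = -2498730 + 3*(-1/203)*(1/312)*(-1 + 287040) = -2498730 + 3*(-1/203)*(1/312)*287039 = -2498730 - 287039/21112 = -52753474799/21112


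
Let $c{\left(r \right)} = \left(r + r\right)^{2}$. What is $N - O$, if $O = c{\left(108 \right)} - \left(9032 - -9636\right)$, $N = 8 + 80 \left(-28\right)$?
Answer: $-30220$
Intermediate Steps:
$c{\left(r \right)} = 4 r^{2}$ ($c{\left(r \right)} = \left(2 r\right)^{2} = 4 r^{2}$)
$N = -2232$ ($N = 8 - 2240 = -2232$)
$O = 27988$ ($O = 4 \cdot 108^{2} - \left(9032 - -9636\right) = 4 \cdot 11664 - \left(9032 + 9636\right) = 46656 - 18668 = 27988$)
$N - O = -2232 - 27988 = -30220$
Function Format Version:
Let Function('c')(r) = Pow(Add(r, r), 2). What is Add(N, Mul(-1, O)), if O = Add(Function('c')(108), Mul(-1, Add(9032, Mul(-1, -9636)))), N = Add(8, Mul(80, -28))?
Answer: -30220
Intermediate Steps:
Function('c')(r) = Mul(4, Pow(r, 2)) (Function('c')(r) = Pow(Mul(2, r), 2) = Mul(4, Pow(r, 2)))
N = -2232 (N = Add(8, -2240) = -2232)
O = 27988 (O = Add(Mul(4, Pow(108, 2)), Mul(-1, Add(9032, Mul(-1, -9636)))) = Add(Mul(4, 11664), Mul(-1, Add(9032, 9636))) = Add(46656, Mul(-1, 18668)) = Add(46656, -18668) = 27988)
Add(N, Mul(-1, O)) = Add(-2232, Mul(-1, 27988)) = Add(-2232, -27988) = -30220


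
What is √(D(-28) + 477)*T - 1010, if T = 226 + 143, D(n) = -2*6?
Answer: -1010 + 369*√465 ≈ 6947.1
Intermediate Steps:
D(n) = -12
T = 369
√(D(-28) + 477)*T - 1010 = √(-12 + 477)*369 - 1010 = √465*369 - 1010 = 369*√465 - 1010 = -1010 + 369*√465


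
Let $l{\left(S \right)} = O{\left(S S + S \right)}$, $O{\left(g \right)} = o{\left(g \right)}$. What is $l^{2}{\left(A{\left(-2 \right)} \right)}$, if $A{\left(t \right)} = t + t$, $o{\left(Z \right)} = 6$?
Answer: $36$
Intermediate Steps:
$A{\left(t \right)} = 2 t$
$O{\left(g \right)} = 6$
$l{\left(S \right)} = 6$
$l^{2}{\left(A{\left(-2 \right)} \right)} = 6^{2} = 36$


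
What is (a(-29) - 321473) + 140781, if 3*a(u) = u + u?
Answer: -542134/3 ≈ -1.8071e+5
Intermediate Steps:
a(u) = 2*u/3 (a(u) = (u + u)/3 = (2*u)/3 = 2*u/3)
(a(-29) - 321473) + 140781 = ((⅔)*(-29) - 321473) + 140781 = (-58/3 - 321473) + 140781 = -964477/3 + 140781 = -542134/3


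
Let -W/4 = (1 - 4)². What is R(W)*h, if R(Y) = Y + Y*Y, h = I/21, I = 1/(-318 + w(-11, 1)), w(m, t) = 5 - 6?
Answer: -60/319 ≈ -0.18809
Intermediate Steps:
w(m, t) = -1
W = -36 (W = -4*(1 - 4)² = -4*(-3)² = -4*9 = -36)
I = -1/319 (I = 1/(-318 - 1) = 1/(-319) = -1/319 ≈ -0.0031348)
h = -1/6699 (h = -1/319/21 = -1/319*1/21 = -1/6699 ≈ -0.00014928)
R(Y) = Y + Y²
R(W)*h = -36*(1 - 36)*(-1/6699) = -36*(-35)*(-1/6699) = 1260*(-1/6699) = -60/319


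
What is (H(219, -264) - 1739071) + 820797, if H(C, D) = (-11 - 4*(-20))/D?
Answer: -80808135/88 ≈ -9.1827e+5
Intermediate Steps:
H(C, D) = 69/D (H(C, D) = (-11 + 80)/D = 69/D)
(H(219, -264) - 1739071) + 820797 = (69/(-264) - 1739071) + 820797 = (69*(-1/264) - 1739071) + 820797 = (-23/88 - 1739071) + 820797 = -153038271/88 + 820797 = -80808135/88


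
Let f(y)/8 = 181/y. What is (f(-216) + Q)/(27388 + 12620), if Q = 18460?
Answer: 498239/1080216 ≈ 0.46124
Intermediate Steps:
f(y) = 1448/y (f(y) = 8*(181/y) = 1448/y)
(f(-216) + Q)/(27388 + 12620) = (1448/(-216) + 18460)/(27388 + 12620) = (1448*(-1/216) + 18460)/40008 = (-181/27 + 18460)*(1/40008) = (498239/27)*(1/40008) = 498239/1080216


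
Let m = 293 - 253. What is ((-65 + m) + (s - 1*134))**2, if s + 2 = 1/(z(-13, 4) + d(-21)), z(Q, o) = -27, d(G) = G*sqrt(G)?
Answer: (29401176*sqrt(21) + 221149277*I)/(54*(21*sqrt(21) + 158*I)) ≈ 25922.0 - 3.1019*I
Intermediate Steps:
m = 40
d(G) = G**(3/2)
s = -2 + 1/(-27 - 21*I*sqrt(21)) (s = -2 + 1/(-27 + (-21)**(3/2)) = -2 + 1/(-27 - 21*I*sqrt(21)) ≈ -2.0027 + 0.009633*I)
((-65 + m) + (s - 1*134))**2 = ((-65 + 40) + ((-42*sqrt(21) + 55*I)/(3*(-9*I + 7*sqrt(21))) - 1*134))**2 = (-25 + ((-42*sqrt(21) + 55*I)/(3*(-9*I + 7*sqrt(21))) - 134))**2 = (-25 + (-134 + (-42*sqrt(21) + 55*I)/(3*(-9*I + 7*sqrt(21)))))**2 = (-159 + (-42*sqrt(21) + 55*I)/(3*(-9*I + 7*sqrt(21))))**2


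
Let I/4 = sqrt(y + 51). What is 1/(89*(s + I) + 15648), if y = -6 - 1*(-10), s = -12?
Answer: 729/10280296 - 89*sqrt(55)/51401480 ≈ 5.8071e-5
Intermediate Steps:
y = 4 (y = -6 + 10 = 4)
I = 4*sqrt(55) (I = 4*sqrt(4 + 51) = 4*sqrt(55) ≈ 29.665)
1/(89*(s + I) + 15648) = 1/(89*(-12 + 4*sqrt(55)) + 15648) = 1/((-1068 + 356*sqrt(55)) + 15648) = 1/(14580 + 356*sqrt(55))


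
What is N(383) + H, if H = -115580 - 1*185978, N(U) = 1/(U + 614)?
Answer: -300653325/997 ≈ -3.0156e+5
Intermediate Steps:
N(U) = 1/(614 + U)
H = -301558 (H = -115580 - 185978 = -301558)
N(383) + H = 1/(614 + 383) - 301558 = 1/997 - 301558 = -300653325/997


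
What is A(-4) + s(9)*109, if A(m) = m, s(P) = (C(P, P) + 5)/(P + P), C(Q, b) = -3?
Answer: 73/9 ≈ 8.1111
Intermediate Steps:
s(P) = 1/P (s(P) = (-3 + 5)/(P + P) = 2/((2*P)) = 2*(1/(2*P)) = 1/P)
A(-4) + s(9)*109 = -4 + 109/9 = 73/9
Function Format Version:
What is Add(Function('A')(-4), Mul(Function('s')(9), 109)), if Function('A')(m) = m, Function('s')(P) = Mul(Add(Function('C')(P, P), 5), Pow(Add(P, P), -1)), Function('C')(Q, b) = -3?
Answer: Rational(73, 9) ≈ 8.1111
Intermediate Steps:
Function('s')(P) = Pow(P, -1) (Function('s')(P) = Mul(Add(-3, 5), Pow(Add(P, P), -1)) = Mul(2, Pow(Mul(2, P), -1)) = Mul(2, Mul(Rational(1, 2), Pow(P, -1))) = Pow(P, -1))
Add(Function('A')(-4), Mul(Function('s')(9), 109)) = Add(-4, Mul(Pow(9, -1), 109)) = Add(-4, Mul(Rational(1, 9), 109)) = Add(-4, Rational(109, 9)) = Rational(73, 9)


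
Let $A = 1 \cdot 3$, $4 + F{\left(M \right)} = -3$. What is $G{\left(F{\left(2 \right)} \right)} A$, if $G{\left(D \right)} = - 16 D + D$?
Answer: $315$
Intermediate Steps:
$F{\left(M \right)} = -7$ ($F{\left(M \right)} = -4 - 3 = -7$)
$G{\left(D \right)} = - 15 D$
$A = 3$
$G{\left(F{\left(2 \right)} \right)} A = \left(-15\right) \left(-7\right) 3 = 105 \cdot 3 = 315$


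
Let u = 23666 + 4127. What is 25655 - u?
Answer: -2138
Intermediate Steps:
u = 27793
25655 - u = 25655 - 1*27793 = 25655 - 27793 = -2138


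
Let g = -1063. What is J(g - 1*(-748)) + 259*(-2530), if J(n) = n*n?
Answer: -556045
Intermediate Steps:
J(n) = n²
J(g - 1*(-748)) + 259*(-2530) = (-1063 - 1*(-748))² + 259*(-2530) = (-1063 + 748)² - 655270 = (-315)² - 655270 = 99225 - 655270 = -556045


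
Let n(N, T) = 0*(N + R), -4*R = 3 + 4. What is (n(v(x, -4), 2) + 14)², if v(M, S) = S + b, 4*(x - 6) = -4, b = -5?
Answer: 196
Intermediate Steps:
R = -7/4 (R = -(3 + 4)/4 = -¼*7 = -7/4 ≈ -1.7500)
x = 5 (x = 6 + (¼)*(-4) = 6 - 1 = 5)
v(M, S) = -5 + S (v(M, S) = S - 5 = -5 + S)
n(N, T) = 0 (n(N, T) = 0*(N - 7/4) = 0*(-7/4 + N) = 0)
(n(v(x, -4), 2) + 14)² = (0 + 14)² = 14² = 196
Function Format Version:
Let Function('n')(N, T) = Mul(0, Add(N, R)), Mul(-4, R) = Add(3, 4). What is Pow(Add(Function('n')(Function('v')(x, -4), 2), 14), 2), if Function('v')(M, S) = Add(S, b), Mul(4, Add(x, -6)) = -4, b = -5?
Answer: 196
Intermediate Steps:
R = Rational(-7, 4) (R = Mul(Rational(-1, 4), Add(3, 4)) = Mul(Rational(-1, 4), 7) = Rational(-7, 4) ≈ -1.7500)
x = 5 (x = Add(6, Mul(Rational(1, 4), -4)) = Add(6, -1) = 5)
Function('v')(M, S) = Add(-5, S) (Function('v')(M, S) = Add(S, -5) = Add(-5, S))
Function('n')(N, T) = 0 (Function('n')(N, T) = Mul(0, Add(N, Rational(-7, 4))) = Mul(0, Add(Rational(-7, 4), N)) = 0)
Pow(Add(Function('n')(Function('v')(x, -4), 2), 14), 2) = Pow(Add(0, 14), 2) = Pow(14, 2) = 196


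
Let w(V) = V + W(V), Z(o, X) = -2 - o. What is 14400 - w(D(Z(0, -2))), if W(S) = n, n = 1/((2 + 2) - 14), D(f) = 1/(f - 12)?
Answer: 504006/35 ≈ 14400.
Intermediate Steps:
D(f) = 1/(-12 + f)
n = -⅒ (n = 1/(4 - 14) = 1/(-10) = -⅒ ≈ -0.10000)
W(S) = -⅒
w(V) = -⅒ + V (w(V) = V - ⅒ = -⅒ + V)
14400 - w(D(Z(0, -2))) = 14400 - (-⅒ + 1/(-12 + (-2 - 1*0))) = 14400 - (-⅒ + 1/(-12 + (-2 + 0))) = 14400 - (-⅒ + 1/(-12 - 2)) = 14400 - (-⅒ + 1/(-14)) = 14400 - (-⅒ - 1/14) = 14400 - 1*(-6/35) = 14400 + 6/35 = 504006/35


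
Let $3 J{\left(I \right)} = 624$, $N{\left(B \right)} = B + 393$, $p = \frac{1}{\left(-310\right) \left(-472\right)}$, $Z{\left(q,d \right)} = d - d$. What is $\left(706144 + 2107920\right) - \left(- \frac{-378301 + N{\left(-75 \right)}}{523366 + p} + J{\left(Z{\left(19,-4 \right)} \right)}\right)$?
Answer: $\frac{215481978852532016}{76578913121} \approx 2.8139 \cdot 10^{6}$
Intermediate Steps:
$Z{\left(q,d \right)} = 0$
$p = \frac{1}{146320} \approx 6.8343 \cdot 10^{-6}$
$N{\left(B \right)} = 393 + B$
$J{\left(I \right)} = 208$ ($J{\left(I \right)} = \frac{1}{3} \cdot 624 = 208$)
$\left(706144 + 2107920\right) - \left(- \frac{-378301 + N{\left(-75 \right)}}{523366 + p} + J{\left(Z{\left(19,-4 \right)} \right)}\right) = \left(706144 + 2107920\right) - \left(208 - \frac{-378301 + \left(393 - 75\right)}{523366 + \frac{1}{146320}}\right) = 2814064 - \left(208 - \frac{-378301 + 318}{\frac{76578913121}{146320}}\right) = 2814064 - \frac{15983720401728}{76578913121} = \frac{215481978852532016}{76578913121}$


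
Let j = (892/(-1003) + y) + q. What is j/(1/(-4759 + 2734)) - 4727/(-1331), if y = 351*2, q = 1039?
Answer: -4704142269844/1334993 ≈ -3.5237e+6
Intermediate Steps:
y = 702
j = 1745331/1003 (j = (892/(-1003) + 702) + 1039 = (892*(-1/1003) + 702) + 1039 = (-892/1003 + 702) + 1039 = 703214/1003 + 1039 = 1745331/1003 ≈ 1740.1)
j/(1/(-4759 + 2734)) - 4727/(-1331) = 1745331/(1003*(1/(-4759 + 2734))) - 4727/(-1331) = 1745331/(1003*(1/(-2025))) - 4727*(-1/1331) = 1745331/(1003*(-1/2025)) + 4727/1331 = (1745331/1003)*(-2025) + 4727/1331 = -3534295275/1003 + 4727/1331 = -4704142269844/1334993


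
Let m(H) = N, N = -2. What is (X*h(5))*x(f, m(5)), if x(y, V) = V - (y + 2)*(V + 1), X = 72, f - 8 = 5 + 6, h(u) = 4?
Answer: 5472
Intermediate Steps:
f = 19 (f = 8 + (5 + 6) = 8 + 11 = 19)
m(H) = -2
x(y, V) = V - (1 + V)*(2 + y) (x(y, V) = V - (2 + y)*(1 + V) = V - (1 + V)*(2 + y))
(X*h(5))*x(f, m(5)) = (72*4)*(-2 - 1*(-2) - 1*19 - 1*(-2)*19) = 288*(-2 + 2 - 19 + 38) = 288*19 = 5472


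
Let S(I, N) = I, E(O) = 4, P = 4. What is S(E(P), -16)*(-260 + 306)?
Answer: 184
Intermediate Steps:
S(E(P), -16)*(-260 + 306) = 4*(-260 + 306) = 4*46 = 184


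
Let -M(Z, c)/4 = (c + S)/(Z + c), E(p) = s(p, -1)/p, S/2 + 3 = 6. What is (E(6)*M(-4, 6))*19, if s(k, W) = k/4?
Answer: -114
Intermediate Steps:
S = 6 (S = -6 + 2*6 = -6 + 12 = 6)
s(k, W) = k/4 (s(k, W) = k*(¼) = k/4)
E(p) = ¼ (E(p) = (p/4)/p = ¼)
M(Z, c) = -4*(6 + c)/(Z + c) (M(Z, c) = -4*(c + 6)/(Z + c) = -4*(6 + c)/(Z + c))
(E(6)*M(-4, 6))*19 = ((4*(-6 - 1*6)/(-4 + 6))/4)*19 = ((4*(-6 - 6)/2)/4)*19 = ((4*(½)*(-12))/4)*19 = ((¼)*(-24))*19 = -6*19 = -114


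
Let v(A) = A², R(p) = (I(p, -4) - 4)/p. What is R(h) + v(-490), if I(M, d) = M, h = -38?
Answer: 4561921/19 ≈ 2.4010e+5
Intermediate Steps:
R(p) = (-4 + p)/p (R(p) = (p - 4)/p = (-4 + p)/p)
R(h) + v(-490) = (-4 - 38)/(-38) + (-490)² = -1/38*(-42) + 240100 = 21/19 + 240100 = 4561921/19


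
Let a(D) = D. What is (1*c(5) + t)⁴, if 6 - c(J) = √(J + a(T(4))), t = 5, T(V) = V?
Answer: 4096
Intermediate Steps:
c(J) = 6 - √(4 + J) (c(J) = 6 - √(J + 4) = 6 - √(4 + J))
(1*c(5) + t)⁴ = (1*(6 - √(4 + 5)) + 5)⁴ = (1*(6 - √9) + 5)⁴ = (1*(6 - 1*3) + 5)⁴ = (1*(6 - 3) + 5)⁴ = (1*3 + 5)⁴ = (3 + 5)⁴ = 8⁴ = 4096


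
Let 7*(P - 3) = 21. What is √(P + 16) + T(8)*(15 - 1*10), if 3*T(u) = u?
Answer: 40/3 + √22 ≈ 18.024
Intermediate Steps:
P = 6 (P = 3 + (⅐)*21 = 3 + 3 = 6)
T(u) = u/3
√(P + 16) + T(8)*(15 - 1*10) = √(6 + 16) + ((⅓)*8)*(15 - 1*10) = √22 + 8*(15 - 10)/3 = √22 + (8/3)*5 = √22 + 40/3 = 40/3 + √22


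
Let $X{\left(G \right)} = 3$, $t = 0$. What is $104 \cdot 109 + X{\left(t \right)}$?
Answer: $11339$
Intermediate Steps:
$104 \cdot 109 + X{\left(t \right)} = 104 \cdot 109 + 3 = 11336 + 3 = 11339$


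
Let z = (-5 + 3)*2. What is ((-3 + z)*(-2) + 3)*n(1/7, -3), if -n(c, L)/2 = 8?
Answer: -272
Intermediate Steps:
n(c, L) = -16 (n(c, L) = -2*8 = -16)
z = -4 (z = -2*2 = -4)
((-3 + z)*(-2) + 3)*n(1/7, -3) = ((-3 - 4)*(-2) + 3)*(-16) = (-7*(-2) + 3)*(-16) = (14 + 3)*(-16) = 17*(-16) = -272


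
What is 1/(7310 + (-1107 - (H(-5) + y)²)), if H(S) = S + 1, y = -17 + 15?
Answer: 1/6167 ≈ 0.00016215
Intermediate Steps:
y = -2
H(S) = 1 + S
1/(7310 + (-1107 - (H(-5) + y)²)) = 1/(7310 + (-1107 - ((1 - 5) - 2)²)) = 1/(7310 + (-1107 - (-4 - 2)²)) = 1/(7310 + (-1107 - 1*(-6)²)) = 1/(7310 + (-1107 - 1*36)) = 1/(7310 + (-1107 - 36)) = 1/(7310 - 1143) = 1/6167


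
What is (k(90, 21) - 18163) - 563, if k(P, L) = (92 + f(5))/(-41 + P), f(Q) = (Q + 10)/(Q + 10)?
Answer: -917481/49 ≈ -18724.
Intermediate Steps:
f(Q) = 1 (f(Q) = (10 + Q)/(10 + Q) = 1)
k(P, L) = 93/(-41 + P) (k(P, L) = (92 + 1)/(-41 + P) = 93/(-41 + P))
(k(90, 21) - 18163) - 563 = (93/(-41 + 90) - 18163) - 563 = (93/49 - 18163) - 563 = -889894/49 - 563 = -917481/49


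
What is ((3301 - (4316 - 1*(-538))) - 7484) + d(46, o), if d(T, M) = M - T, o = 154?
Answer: -8929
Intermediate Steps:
((3301 - (4316 - 1*(-538))) - 7484) + d(46, o) = ((3301 - (4316 - 1*(-538))) - 7484) + (154 - 1*46) = ((3301 - (4316 + 538)) - 7484) + (154 - 46) = ((3301 - 1*4854) - 7484) + 108 = ((3301 - 4854) - 7484) + 108 = (-1553 - 7484) + 108 = -9037 + 108 = -8929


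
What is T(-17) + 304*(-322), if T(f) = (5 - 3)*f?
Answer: -97922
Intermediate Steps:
T(f) = 2*f
T(-17) + 304*(-322) = 2*(-17) + 304*(-322) = -34 - 97888 = -97922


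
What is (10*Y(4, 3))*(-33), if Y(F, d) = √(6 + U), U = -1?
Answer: -330*√5 ≈ -737.90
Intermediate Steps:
Y(F, d) = √5 (Y(F, d) = √(6 - 1) = √5)
(10*Y(4, 3))*(-33) = (10*√5)*(-33) = -330*√5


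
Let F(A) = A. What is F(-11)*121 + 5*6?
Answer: -1301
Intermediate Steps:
F(-11)*121 + 5*6 = -11*121 + 5*6 = -1331 + 30 = -1301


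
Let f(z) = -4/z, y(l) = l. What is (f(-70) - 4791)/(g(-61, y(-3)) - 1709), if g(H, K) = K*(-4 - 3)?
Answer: 167683/59080 ≈ 2.8382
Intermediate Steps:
g(H, K) = -7*K (g(H, K) = K*(-7) = -7*K)
(f(-70) - 4791)/(g(-61, y(-3)) - 1709) = (-4/(-70) - 4791)/(-7*(-3) - 1709) = (-4*(-1/70) - 4791)/(21 - 1709) = (2/35 - 4791)/(-1688) = -167683/35*(-1/1688) = 167683/59080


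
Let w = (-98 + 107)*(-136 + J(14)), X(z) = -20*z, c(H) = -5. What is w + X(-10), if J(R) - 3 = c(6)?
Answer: -1042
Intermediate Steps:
J(R) = -2 (J(R) = 3 - 5 = -2)
w = -1242 (w = (-98 + 107)*(-136 - 2) = 9*(-138) = -1242)
w + X(-10) = -1242 - 20*(-10) = -1242 + 200 = -1042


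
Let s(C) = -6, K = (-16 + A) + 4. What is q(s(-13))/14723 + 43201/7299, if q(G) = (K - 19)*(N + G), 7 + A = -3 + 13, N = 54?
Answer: 626238467/107463177 ≈ 5.8275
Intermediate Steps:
A = 3 (A = -7 + (-3 + 13) = -7 + 10 = 3)
K = -9 (K = (-16 + 3) + 4 = -13 + 4 = -9)
q(G) = -1512 - 28*G (q(G) = (-9 - 19)*(54 + G) = -28*(54 + G) = -1512 - 28*G)
q(s(-13))/14723 + 43201/7299 = (-1512 - 28*(-6))/14723 + 43201/7299 = (-1512 + 168)*(1/14723) + 43201*(1/7299) = -1344*1/14723 + 43201/7299 = -1344/14723 + 43201/7299 = 626238467/107463177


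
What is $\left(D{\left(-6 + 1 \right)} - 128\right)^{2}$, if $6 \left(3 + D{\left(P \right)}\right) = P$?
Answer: $\frac{625681}{36} \approx 17380.0$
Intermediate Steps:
$D{\left(P \right)} = -3 + \frac{P}{6}$
$\left(D{\left(-6 + 1 \right)} - 128\right)^{2} = \left(\left(-3 + \frac{-6 + 1}{6}\right) - 128\right)^{2} = \left(\left(-3 + \frac{1}{6} \left(-5\right)\right) - 128\right)^{2} = \left(\left(-3 - \frac{5}{6}\right) - 128\right)^{2} = \left(- \frac{23}{6} - 128\right)^{2} = \left(- \frac{791}{6}\right)^{2} = \frac{625681}{36}$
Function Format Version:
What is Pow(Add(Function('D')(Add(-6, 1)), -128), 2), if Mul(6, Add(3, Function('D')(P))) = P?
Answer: Rational(625681, 36) ≈ 17380.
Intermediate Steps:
Function('D')(P) = Add(-3, Mul(Rational(1, 6), P))
Pow(Add(Function('D')(Add(-6, 1)), -128), 2) = Pow(Add(Add(-3, Mul(Rational(1, 6), Add(-6, 1))), -128), 2) = Pow(Add(Add(-3, Mul(Rational(1, 6), -5)), -128), 2) = Pow(Add(Add(-3, Rational(-5, 6)), -128), 2) = Pow(Add(Rational(-23, 6), -128), 2) = Pow(Rational(-791, 6), 2) = Rational(625681, 36)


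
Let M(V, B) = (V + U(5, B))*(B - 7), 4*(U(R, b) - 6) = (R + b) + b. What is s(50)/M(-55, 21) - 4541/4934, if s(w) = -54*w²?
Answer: 1327443737/5146162 ≈ 257.95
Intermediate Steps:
U(R, b) = 6 + b/2 + R/4 (U(R, b) = 6 + ((R + b) + b)/4 = 6 + (R + 2*b)/4 = 6 + (b/2 + R/4) = 6 + b/2 + R/4)
M(V, B) = (-7 + B)*(29/4 + V + B/2) (M(V, B) = (V + (6 + B/2 + (¼)*5))*(B - 7) = (V + (6 + B/2 + 5/4))*(-7 + B) = (V + (29/4 + B/2))*(-7 + B) = (29/4 + V + B/2)*(-7 + B) = (-7 + B)*(29/4 + V + B/2))
s(50)/M(-55, 21) - 4541/4934 = (-54*50²)/(-203/4 + (½)*21² - 7*(-55) + (15/4)*21 + 21*(-55)) - 4541/4934 = (-54*2500)/(-203/4 + (½)*441 + 385 + 315/4 - 1155) - 4541*1/4934 = -135000/(-203/4 + 441/2 + 385 + 315/4 - 1155) - 4541/4934 = -135000/(-1043/2) - 4541/4934 = -135000*(-2/1043) - 4541/4934 = 270000/1043 - 4541/4934 = 1327443737/5146162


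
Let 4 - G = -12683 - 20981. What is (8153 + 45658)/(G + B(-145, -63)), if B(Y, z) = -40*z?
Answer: 53811/36188 ≈ 1.4870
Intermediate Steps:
G = 33668 (G = 4 - (-12683 - 20981) = 4 - 1*(-33664) = 4 + 33664 = 33668)
(8153 + 45658)/(G + B(-145, -63)) = (8153 + 45658)/(33668 - 40*(-63)) = 53811/(33668 + 2520) = 53811/36188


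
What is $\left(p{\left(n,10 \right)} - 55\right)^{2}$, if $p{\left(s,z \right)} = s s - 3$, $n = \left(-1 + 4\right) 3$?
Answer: $529$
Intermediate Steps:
$n = 9$ ($n = 3 \cdot 3 = 9$)
$p{\left(s,z \right)} = -3 + s^{2}$ ($p{\left(s,z \right)} = s^{2} - 3 = -3 + s^{2}$)
$\left(p{\left(n,10 \right)} - 55\right)^{2} = \left(\left(-3 + 9^{2}\right) - 55\right)^{2} = \left(\left(-3 + 81\right) - 55\right)^{2} = \left(78 - 55\right)^{2} = 23^{2} = 529$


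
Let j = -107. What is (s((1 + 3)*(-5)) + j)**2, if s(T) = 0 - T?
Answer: 7569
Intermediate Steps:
s(T) = -T
(s((1 + 3)*(-5)) + j)**2 = (-(1 + 3)*(-5) - 107)**2 = (-4*(-5) - 107)**2 = (-1*(-20) - 107)**2 = (20 - 107)**2 = (-87)**2 = 7569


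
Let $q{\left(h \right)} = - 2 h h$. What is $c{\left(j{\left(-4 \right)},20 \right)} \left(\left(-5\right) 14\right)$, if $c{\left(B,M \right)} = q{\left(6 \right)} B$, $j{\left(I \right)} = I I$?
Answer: $80640$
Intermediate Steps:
$q{\left(h \right)} = - 2 h^{2}$
$j{\left(I \right)} = I^{2}$
$c{\left(B,M \right)} = - 72 B$ ($c{\left(B,M \right)} = - 2 \cdot 6^{2} B = \left(-2\right) 36 B = - 72 B$)
$c{\left(j{\left(-4 \right)},20 \right)} \left(\left(-5\right) 14\right) = - 72 \left(-4\right)^{2} \left(\left(-5\right) 14\right) = \left(-72\right) 16 \left(-70\right) = \left(-1152\right) \left(-70\right) = 80640$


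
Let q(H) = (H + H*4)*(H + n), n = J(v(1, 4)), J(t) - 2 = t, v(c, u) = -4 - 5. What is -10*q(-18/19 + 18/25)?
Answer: -741528/9025 ≈ -82.164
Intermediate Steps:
v(c, u) = -9
J(t) = 2 + t
n = -7 (n = 2 - 9 = -7)
q(H) = 5*H*(-7 + H) (q(H) = (H + H*4)*(H - 7) = (H + 4*H)*(-7 + H) = (5*H)*(-7 + H) = 5*H*(-7 + H))
-10*q(-18/19 + 18/25) = -50*(-18/19 + 18/25)*(-7 + (-18/19 + 18/25)) = -50*(-108)*(-7 - 108/475)/475 = -50*(-108)*(-3433)/(475*475) = -10*370764/45125 = -741528/9025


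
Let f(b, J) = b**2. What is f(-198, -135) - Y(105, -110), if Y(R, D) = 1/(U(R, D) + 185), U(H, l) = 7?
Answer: 7527167/192 ≈ 39204.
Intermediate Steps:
Y(R, D) = 1/192 (Y(R, D) = 1/(7 + 185) = 1/192)
f(-198, -135) - Y(105, -110) = (-198)**2 - 1*1/192 = 39204 - 1/192 = 7527167/192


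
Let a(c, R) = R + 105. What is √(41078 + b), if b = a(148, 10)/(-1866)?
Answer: √143031573978/1866 ≈ 202.68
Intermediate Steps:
a(c, R) = 105 + R
b = -115/1866 (b = (105 + 10)/(-1866) = 115*(-1/1866) = -115/1866 ≈ -0.061629)
√(41078 + b) = √(41078 - 115/1866) = √(76651433/1866) = √143031573978/1866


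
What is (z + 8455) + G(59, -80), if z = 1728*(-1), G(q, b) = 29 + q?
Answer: 6815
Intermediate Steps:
z = -1728
(z + 8455) + G(59, -80) = (-1728 + 8455) + (29 + 59) = 6727 + 88 = 6815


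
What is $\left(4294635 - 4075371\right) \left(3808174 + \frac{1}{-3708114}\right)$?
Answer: $\frac{516043061626226240}{618019} \approx 8.35 \cdot 10^{11}$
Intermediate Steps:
$\left(4294635 - 4075371\right) \left(3808174 + \frac{1}{-3708114}\right) = 219264 \left(3808174 - \frac{1}{3708114}\right) = 219264 \cdot \frac{14121143323835}{3708114} = \frac{516043061626226240}{618019}$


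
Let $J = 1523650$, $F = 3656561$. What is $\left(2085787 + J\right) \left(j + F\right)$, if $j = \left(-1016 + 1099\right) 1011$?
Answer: $13501005253138$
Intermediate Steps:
$j = 83913$ ($j = 83 \cdot 1011 = 83913$)
$\left(2085787 + J\right) \left(j + F\right) = \left(2085787 + 1523650\right) \left(83913 + 3656561\right) = 3609437 \cdot 3740474 = 13501005253138$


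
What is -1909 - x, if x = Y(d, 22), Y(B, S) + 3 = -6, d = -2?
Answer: -1900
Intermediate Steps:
Y(B, S) = -9 (Y(B, S) = -3 - 6 = -9)
x = -9
-1909 - x = -1909 - 1*(-9) = -1909 + 9 = -1900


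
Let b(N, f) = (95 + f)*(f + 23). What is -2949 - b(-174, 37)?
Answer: -10869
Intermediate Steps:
b(N, f) = (23 + f)*(95 + f) (b(N, f) = (95 + f)*(23 + f) = (23 + f)*(95 + f))
-2949 - b(-174, 37) = -2949 - (2185 + 37² + 118*37) = -2949 - (2185 + 1369 + 4366) = -2949 - 1*7920 = -2949 - 7920 = -10869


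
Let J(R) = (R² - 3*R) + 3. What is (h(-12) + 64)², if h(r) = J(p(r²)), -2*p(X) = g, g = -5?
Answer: 69169/16 ≈ 4323.1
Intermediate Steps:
p(X) = 5/2 (p(X) = -½*(-5) = 5/2)
J(R) = 3 + R² - 3*R
h(r) = 7/4 (h(r) = 3 + (5/2)² - 3*5/2 = 3 + 25/4 - 15/2 = 7/4)
(h(-12) + 64)² = (7/4 + 64)² = (263/4)² = 69169/16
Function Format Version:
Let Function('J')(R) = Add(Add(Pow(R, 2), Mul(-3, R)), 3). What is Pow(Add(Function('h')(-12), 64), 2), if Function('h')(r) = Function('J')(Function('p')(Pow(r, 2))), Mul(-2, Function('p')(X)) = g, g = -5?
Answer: Rational(69169, 16) ≈ 4323.1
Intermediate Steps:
Function('p')(X) = Rational(5, 2) (Function('p')(X) = Mul(Rational(-1, 2), -5) = Rational(5, 2))
Function('J')(R) = Add(3, Pow(R, 2), Mul(-3, R))
Function('h')(r) = Rational(7, 4) (Function('h')(r) = Add(3, Pow(Rational(5, 2), 2), Mul(-3, Rational(5, 2))) = Add(3, Rational(25, 4), Rational(-15, 2)) = Rational(7, 4))
Pow(Add(Function('h')(-12), 64), 2) = Pow(Add(Rational(7, 4), 64), 2) = Pow(Rational(263, 4), 2) = Rational(69169, 16)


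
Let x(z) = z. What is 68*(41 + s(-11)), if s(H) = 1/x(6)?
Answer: 8398/3 ≈ 2799.3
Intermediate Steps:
s(H) = ⅙ (s(H) = 1/6 = ⅙)
68*(41 + s(-11)) = 68*(41 + ⅙) = 68*(247/6) = 8398/3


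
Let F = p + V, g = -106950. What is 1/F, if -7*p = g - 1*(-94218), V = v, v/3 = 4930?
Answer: 7/116262 ≈ 6.0209e-5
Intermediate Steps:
v = 14790 (v = 3*4930 = 14790)
V = 14790
p = 12732/7 (p = -(-106950 - 1*(-94218))/7 = -(-106950 + 94218)/7 = -⅐*(-12732) = 12732/7 ≈ 1818.9)
F = 116262/7 (F = 12732/7 + 14790 = 116262/7 ≈ 16609.)
1/F = 1/(116262/7) = 7/116262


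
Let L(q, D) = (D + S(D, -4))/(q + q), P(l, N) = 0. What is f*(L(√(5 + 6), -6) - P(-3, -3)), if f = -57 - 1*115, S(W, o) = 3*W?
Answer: 2064*√11/11 ≈ 622.32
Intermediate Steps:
L(q, D) = 2*D/q (L(q, D) = (D + 3*D)/(q + q) = (4*D)/((2*q)) = (4*D)*(1/(2*q)) = 2*D/q)
f = -172 (f = -57 - 115 = -172)
f*(L(√(5 + 6), -6) - P(-3, -3)) = -172*(2*(-6)/√(5 + 6) - 1*0) = -172*(2*(-6)/√11 + 0) = -172*(2*(-6)*(√11/11) + 0) = -172*(-12*√11/11 + 0) = -(-2064)*√11/11 = 2064*√11/11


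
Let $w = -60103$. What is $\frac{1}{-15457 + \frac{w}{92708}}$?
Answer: $- \frac{92708}{1433047659} \approx -6.4693 \cdot 10^{-5}$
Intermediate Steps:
$\frac{1}{-15457 + \frac{w}{92708}} = \frac{1}{-15457 - \frac{60103}{92708}} = \frac{1}{- \frac{1433047659}{92708}} = - \frac{92708}{1433047659}$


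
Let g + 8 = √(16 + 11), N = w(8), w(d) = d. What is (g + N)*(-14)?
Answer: -42*√3 ≈ -72.746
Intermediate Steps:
N = 8
g = -8 + 3*√3 (g = -8 + √(16 + 11) = -8 + √27 = -8 + 3*√3 ≈ -2.8038)
(g + N)*(-14) = ((-8 + 3*√3) + 8)*(-14) = (3*√3)*(-14) = -42*√3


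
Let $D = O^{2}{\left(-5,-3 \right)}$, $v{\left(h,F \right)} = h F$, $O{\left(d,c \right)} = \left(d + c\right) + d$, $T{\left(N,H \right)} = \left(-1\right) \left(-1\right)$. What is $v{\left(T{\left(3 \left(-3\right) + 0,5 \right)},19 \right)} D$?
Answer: $3211$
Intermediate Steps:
$T{\left(N,H \right)} = 1$
$O{\left(d,c \right)} = c + 2 d$ ($O{\left(d,c \right)} = \left(c + d\right) + d = c + 2 d$)
$v{\left(h,F \right)} = F h$
$D = 169$ ($D = \left(-3 + 2 \left(-5\right)\right)^{2} = \left(-3 - 10\right)^{2} = \left(-13\right)^{2} = 169$)
$v{\left(T{\left(3 \left(-3\right) + 0,5 \right)},19 \right)} D = 19 \cdot 1 \cdot 169 = 19 \cdot 169 = 3211$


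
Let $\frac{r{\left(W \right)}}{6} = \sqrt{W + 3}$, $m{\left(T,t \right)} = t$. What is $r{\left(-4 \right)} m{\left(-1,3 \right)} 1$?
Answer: $18 i \approx 18.0 i$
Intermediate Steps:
$r{\left(W \right)} = 6 \sqrt{3 + W}$ ($r{\left(W \right)} = 6 \sqrt{W + 3} = 6 \sqrt{3 + W}$)
$r{\left(-4 \right)} m{\left(-1,3 \right)} 1 = 6 \sqrt{3 - 4} \cdot 3 \cdot 1 = 6 \sqrt{-1} \cdot 3 \cdot 1 = 6 i 3 \cdot 1 = 18 i 1 = 18 i$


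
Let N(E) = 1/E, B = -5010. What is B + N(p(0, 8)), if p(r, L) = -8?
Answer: -40081/8 ≈ -5010.1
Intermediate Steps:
B + N(p(0, 8)) = -5010 + 1/(-8) = -5010 - 1/8 = -40081/8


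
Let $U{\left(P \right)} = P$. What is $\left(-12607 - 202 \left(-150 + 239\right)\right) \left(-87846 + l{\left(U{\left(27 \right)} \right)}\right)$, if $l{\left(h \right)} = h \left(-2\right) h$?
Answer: $2731362840$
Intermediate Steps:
$l{\left(h \right)} = - 2 h^{2}$ ($l{\left(h \right)} = - 2 h h = - 2 h^{2}$)
$\left(-12607 - 202 \left(-150 + 239\right)\right) \left(-87846 + l{\left(U{\left(27 \right)} \right)}\right) = \left(-12607 - 202 \left(-150 + 239\right)\right) \left(-87846 - 2 \cdot 27^{2}\right) = \left(-12607 - 17978\right) \left(-87846 - 1458\right) = \left(-30585\right) \left(-89304\right) = 2731362840$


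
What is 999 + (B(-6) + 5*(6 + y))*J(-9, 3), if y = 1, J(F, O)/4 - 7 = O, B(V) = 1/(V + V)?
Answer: 7187/3 ≈ 2395.7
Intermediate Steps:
B(V) = 1/(2*V)
J(F, O) = 28 + 4*O
999 + (B(-6) + 5*(6 + y))*J(-9, 3) = 999 + ((½)/(-6) + 5*(6 + 1))*(28 + 4*3) = 999 + ((½)*(-⅙) + 5*7)*(28 + 12) = 999 + (-1/12 + 35)*40 = 999 + (419/12)*40 = 999 + 4190/3 = 7187/3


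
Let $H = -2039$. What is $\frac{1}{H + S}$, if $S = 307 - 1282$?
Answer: $- \frac{1}{3014} \approx -0.00033179$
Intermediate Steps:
$S = -975$ ($S = 307 - 1282 = -975$)
$\frac{1}{H + S} = \frac{1}{-2039 - 975} = \frac{1}{-3014} = - \frac{1}{3014}$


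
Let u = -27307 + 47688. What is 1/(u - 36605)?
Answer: -1/16224 ≈ -6.1637e-5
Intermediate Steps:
u = 20381
1/(u - 36605) = 1/(20381 - 36605) = 1/(-16224) = -1/16224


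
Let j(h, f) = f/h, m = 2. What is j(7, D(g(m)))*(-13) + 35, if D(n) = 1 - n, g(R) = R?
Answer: 258/7 ≈ 36.857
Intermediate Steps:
j(7, D(g(m)))*(-13) + 35 = ((1 - 1*2)/7)*(-13) + 35 = ((1 - 2)*(⅐))*(-13) + 35 = -1*⅐*(-13) + 35 = -⅐*(-13) + 35 = 13/7 + 35 = 258/7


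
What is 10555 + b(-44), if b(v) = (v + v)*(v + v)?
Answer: 18299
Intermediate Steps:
b(v) = 4*v² (b(v) = (2*v)*(2*v) = 4*v²)
10555 + b(-44) = 10555 + 4*(-44)² = 10555 + 4*1936 = 10555 + 7744 = 18299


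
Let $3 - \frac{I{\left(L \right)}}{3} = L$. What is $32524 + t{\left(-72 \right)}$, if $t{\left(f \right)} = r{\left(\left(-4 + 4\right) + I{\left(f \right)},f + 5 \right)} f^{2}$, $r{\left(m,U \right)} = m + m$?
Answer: $2365324$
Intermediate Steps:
$I{\left(L \right)} = 9 - 3 L$
$r{\left(m,U \right)} = 2 m$
$t{\left(f \right)} = f^{2} \left(18 - 6 f\right)$ ($t{\left(f \right)} = 2 \left(\left(-4 + 4\right) - \left(-9 + 3 f\right)\right) f^{2} = 2 \left(0 - \left(-9 + 3 f\right)\right) f^{2} = 2 \left(9 - 3 f\right) f^{2} = \left(18 - 6 f\right) f^{2} = f^{2} \left(18 - 6 f\right)$)
$32524 + t{\left(-72 \right)} = 32524 + 6 \left(-72\right)^{2} \left(3 - -72\right) = 32524 + 6 \cdot 5184 \left(3 + 72\right) = 32524 + 6 \cdot 5184 \cdot 75 = 32524 + 2332800 = 2365324$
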